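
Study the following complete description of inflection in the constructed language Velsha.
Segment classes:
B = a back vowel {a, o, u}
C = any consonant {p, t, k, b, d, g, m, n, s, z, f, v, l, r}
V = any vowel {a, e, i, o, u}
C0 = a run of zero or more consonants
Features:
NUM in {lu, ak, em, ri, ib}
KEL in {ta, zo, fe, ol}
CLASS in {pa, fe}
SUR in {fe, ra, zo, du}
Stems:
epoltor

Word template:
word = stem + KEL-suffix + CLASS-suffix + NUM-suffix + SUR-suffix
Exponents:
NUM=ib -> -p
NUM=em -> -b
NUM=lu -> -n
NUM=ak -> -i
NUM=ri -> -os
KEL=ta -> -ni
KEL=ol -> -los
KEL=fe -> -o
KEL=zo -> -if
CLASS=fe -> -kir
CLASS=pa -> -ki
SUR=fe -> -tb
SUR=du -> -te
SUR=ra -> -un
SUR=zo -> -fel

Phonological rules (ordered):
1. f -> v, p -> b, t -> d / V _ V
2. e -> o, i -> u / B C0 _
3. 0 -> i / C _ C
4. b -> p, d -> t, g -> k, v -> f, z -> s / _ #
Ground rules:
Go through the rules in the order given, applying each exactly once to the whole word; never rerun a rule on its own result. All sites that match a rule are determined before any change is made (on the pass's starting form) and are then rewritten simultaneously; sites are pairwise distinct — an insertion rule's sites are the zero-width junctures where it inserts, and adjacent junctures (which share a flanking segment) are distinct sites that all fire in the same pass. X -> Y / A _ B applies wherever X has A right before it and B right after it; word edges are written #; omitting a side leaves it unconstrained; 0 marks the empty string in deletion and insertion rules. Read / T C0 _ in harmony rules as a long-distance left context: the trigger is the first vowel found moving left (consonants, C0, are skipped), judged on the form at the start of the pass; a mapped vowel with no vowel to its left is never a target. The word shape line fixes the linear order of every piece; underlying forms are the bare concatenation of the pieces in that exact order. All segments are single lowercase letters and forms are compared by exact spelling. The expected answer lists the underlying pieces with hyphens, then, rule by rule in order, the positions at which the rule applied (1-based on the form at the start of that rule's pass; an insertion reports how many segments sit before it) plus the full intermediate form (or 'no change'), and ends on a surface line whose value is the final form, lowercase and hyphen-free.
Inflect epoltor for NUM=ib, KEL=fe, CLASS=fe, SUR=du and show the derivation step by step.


underlying: epoltor-o-kir-p-te
1. f -> v, p -> b, t -> d / V _ V: fires at position(s) 2: eboltorokirpte
2. e -> o, i -> u / B C0 _: fires at position(s) 10: eboltorokurpte
3. 0 -> i / C _ C: inserts after position(s) 4, 11, 12: ebolitorokuripite
4. b -> p, d -> t, g -> k, v -> f, z -> s / _ #: no change
surface: ebolitorokuripite


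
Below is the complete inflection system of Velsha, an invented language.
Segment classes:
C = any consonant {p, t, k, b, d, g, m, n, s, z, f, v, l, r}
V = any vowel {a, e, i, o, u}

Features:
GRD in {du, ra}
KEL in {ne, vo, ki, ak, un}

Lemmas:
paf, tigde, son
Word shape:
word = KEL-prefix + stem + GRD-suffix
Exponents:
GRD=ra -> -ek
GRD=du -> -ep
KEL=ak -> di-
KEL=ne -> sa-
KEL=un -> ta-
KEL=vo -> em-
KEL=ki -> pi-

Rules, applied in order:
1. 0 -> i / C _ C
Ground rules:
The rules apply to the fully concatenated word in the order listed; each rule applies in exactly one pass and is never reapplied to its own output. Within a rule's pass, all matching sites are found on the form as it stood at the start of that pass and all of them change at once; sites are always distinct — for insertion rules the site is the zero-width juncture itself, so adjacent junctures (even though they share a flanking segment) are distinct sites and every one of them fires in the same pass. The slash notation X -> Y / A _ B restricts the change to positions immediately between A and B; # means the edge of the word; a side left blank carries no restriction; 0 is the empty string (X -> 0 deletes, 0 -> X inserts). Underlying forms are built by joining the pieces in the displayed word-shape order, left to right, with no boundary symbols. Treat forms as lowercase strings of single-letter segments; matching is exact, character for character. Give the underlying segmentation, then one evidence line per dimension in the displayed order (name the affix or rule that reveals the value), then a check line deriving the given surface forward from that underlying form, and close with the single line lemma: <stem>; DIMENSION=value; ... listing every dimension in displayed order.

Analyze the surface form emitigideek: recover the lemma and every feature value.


underlying: em-tigde-ek
GRD=ra - signalled by the affix -ek
KEL=vo - signalled by the affix em-
check: emtigdeek -> emitigideek
lemma: tigde; GRD=ra; KEL=vo


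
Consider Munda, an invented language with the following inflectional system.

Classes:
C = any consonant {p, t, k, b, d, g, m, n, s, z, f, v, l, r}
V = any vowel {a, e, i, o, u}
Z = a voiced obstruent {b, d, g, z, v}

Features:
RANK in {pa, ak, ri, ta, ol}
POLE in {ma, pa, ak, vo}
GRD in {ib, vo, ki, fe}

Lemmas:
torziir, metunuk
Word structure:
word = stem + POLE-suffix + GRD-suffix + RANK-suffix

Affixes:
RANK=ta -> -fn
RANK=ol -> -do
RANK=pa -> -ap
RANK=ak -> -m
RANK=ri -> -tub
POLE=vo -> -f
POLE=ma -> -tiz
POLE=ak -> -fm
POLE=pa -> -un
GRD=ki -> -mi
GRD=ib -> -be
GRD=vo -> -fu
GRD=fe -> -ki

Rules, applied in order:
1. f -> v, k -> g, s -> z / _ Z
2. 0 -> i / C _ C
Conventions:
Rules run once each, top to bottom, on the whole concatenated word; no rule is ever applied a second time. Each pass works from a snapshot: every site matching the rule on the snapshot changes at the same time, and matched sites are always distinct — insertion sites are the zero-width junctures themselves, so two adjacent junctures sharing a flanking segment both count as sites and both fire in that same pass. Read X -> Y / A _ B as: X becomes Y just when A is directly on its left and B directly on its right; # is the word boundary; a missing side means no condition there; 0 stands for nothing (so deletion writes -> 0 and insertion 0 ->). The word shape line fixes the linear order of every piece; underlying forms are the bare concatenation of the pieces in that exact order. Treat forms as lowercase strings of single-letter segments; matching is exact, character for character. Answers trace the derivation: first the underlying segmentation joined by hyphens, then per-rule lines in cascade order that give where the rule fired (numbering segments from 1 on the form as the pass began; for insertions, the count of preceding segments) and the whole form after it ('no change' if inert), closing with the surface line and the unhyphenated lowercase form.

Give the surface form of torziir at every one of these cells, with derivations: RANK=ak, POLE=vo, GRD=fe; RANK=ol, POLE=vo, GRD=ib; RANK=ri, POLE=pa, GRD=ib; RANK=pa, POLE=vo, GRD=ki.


cell RANK=ak, POLE=vo, GRD=fe:
underlying: torziir-f-ki-m
1. f -> v, k -> g, s -> z / _ Z: no change
2. 0 -> i / C _ C: inserts after position(s) 3, 7, 8: toriziirifikim
surface: toriziirifikim

cell RANK=ol, POLE=vo, GRD=ib:
underlying: torziir-f-be-do
1. f -> v, k -> g, s -> z / _ Z: fires at position(s) 8: torziirvbedo
2. 0 -> i / C _ C: inserts after position(s) 3, 7, 8: toriziirivibedo
surface: toriziirivibedo

cell RANK=ri, POLE=pa, GRD=ib:
underlying: torziir-un-be-tub
1. f -> v, k -> g, s -> z / _ Z: no change
2. 0 -> i / C _ C: inserts after position(s) 3, 9: toriziirunibetub
surface: toriziirunibetub

cell RANK=pa, POLE=vo, GRD=ki:
underlying: torziir-f-mi-ap
1. f -> v, k -> g, s -> z / _ Z: no change
2. 0 -> i / C _ C: inserts after position(s) 3, 7, 8: toriziirifimiap
surface: toriziirifimiap


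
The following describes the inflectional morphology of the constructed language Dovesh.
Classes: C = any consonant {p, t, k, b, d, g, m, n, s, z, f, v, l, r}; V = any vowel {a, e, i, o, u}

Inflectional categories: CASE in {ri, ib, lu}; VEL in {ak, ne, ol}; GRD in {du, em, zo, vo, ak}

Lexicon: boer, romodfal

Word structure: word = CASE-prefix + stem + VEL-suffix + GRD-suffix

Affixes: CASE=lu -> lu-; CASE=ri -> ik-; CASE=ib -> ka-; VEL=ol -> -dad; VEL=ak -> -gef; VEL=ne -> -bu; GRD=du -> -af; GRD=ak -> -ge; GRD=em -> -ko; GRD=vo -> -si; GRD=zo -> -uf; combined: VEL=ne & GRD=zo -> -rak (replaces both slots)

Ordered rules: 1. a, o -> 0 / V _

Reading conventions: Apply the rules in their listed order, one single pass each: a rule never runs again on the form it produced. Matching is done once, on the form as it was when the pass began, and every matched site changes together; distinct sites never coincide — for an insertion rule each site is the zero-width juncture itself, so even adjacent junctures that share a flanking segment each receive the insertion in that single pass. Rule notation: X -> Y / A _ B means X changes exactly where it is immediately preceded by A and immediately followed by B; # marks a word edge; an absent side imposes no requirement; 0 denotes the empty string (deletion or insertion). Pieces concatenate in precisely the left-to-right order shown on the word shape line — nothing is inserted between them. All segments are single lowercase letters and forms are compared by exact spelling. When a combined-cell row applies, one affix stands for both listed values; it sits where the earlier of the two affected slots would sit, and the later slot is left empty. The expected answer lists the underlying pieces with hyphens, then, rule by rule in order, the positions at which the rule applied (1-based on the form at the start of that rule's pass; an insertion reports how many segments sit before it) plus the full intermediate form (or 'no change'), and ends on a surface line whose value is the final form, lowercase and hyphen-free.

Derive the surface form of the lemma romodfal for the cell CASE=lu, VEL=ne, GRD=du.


underlying: lu-romodfal-bu-af
1. a, o -> 0 / V _: fires at position(s) 13: luromodfalbuf
surface: luromodfalbuf


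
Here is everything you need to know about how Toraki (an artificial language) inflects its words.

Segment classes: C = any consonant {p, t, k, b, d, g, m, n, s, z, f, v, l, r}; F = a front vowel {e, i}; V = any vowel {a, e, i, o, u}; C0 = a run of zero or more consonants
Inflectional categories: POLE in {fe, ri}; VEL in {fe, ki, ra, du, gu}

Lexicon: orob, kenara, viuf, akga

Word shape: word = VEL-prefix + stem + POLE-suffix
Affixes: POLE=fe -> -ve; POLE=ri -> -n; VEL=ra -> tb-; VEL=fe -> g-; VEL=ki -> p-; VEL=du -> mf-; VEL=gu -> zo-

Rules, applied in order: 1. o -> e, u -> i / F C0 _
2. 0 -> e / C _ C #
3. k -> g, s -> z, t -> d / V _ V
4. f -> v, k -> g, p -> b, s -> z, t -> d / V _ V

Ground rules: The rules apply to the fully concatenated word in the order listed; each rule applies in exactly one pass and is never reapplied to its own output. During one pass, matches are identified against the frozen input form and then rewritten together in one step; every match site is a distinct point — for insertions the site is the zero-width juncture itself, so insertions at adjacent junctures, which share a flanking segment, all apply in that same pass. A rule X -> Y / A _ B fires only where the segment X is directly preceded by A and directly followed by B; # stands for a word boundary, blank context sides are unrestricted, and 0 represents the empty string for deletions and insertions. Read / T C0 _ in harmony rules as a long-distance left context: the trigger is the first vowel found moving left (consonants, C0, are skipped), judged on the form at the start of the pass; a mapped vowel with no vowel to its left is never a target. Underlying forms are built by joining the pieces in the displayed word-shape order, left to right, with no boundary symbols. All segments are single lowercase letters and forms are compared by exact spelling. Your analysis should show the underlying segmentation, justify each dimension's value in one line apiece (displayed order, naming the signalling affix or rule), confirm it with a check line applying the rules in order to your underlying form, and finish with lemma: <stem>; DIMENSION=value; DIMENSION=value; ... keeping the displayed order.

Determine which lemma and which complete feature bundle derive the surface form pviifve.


underlying: p-viuf-ve
POLE=fe - signalled by the affix -ve
VEL=ki - signalled by the affix p-
check: pviufve -> pviifve -> pviifve -> pviifve -> pviifve
lemma: viuf; POLE=fe; VEL=ki


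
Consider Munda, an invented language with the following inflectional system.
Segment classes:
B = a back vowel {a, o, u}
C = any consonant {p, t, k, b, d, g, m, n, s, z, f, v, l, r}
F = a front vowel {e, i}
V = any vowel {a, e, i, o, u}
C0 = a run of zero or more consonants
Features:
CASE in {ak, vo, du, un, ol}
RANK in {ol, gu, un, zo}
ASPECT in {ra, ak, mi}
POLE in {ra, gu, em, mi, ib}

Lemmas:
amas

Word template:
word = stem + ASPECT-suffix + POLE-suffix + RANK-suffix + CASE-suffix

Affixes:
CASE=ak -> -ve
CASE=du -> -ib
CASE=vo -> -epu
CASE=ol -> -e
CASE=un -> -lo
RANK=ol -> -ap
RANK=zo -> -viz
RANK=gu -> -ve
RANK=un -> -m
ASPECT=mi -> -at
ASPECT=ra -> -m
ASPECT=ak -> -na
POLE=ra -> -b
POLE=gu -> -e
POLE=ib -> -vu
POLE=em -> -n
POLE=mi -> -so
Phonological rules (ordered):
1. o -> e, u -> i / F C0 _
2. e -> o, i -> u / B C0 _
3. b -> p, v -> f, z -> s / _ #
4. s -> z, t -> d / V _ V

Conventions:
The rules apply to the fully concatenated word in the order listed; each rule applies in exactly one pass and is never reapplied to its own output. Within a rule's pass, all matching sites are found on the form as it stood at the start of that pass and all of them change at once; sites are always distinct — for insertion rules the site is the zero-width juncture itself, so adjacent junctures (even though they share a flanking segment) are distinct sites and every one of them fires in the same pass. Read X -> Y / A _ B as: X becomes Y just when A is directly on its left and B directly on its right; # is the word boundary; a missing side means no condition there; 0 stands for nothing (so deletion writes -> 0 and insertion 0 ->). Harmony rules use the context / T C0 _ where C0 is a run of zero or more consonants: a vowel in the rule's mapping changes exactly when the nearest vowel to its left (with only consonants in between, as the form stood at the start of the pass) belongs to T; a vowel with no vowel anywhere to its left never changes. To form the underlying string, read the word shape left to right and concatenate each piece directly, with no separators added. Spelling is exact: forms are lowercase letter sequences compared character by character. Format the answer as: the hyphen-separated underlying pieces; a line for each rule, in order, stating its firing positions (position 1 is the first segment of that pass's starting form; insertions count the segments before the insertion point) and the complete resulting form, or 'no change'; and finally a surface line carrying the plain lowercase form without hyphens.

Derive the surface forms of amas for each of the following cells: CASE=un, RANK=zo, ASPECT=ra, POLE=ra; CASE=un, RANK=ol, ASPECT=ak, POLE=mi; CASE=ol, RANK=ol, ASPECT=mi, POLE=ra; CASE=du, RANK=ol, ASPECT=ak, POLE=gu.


cell CASE=un, RANK=zo, ASPECT=ra, POLE=ra:
underlying: amas-m-b-viz-lo
1. o -> e, u -> i / F C0 _: fires at position(s) 11: amasmbvizle
2. e -> o, i -> u / B C0 _: fires at position(s) 8: amasmbvuzle
3. b -> p, v -> f, z -> s / _ #: no change
4. s -> z, t -> d / V _ V: no change
surface: amasmbvuzle

cell CASE=un, RANK=ol, ASPECT=ak, POLE=mi:
underlying: amas-na-so-ap-lo
1. o -> e, u -> i / F C0 _: no change
2. e -> o, i -> u / B C0 _: no change
3. b -> p, v -> f, z -> s / _ #: no change
4. s -> z, t -> d / V _ V: fires at position(s) 7: amasnazoaplo
surface: amasnazoaplo

cell CASE=ol, RANK=ol, ASPECT=mi, POLE=ra:
underlying: amas-at-b-ap-e
1. o -> e, u -> i / F C0 _: no change
2. e -> o, i -> u / B C0 _: fires at position(s) 10: amasatbapo
3. b -> p, v -> f, z -> s / _ #: no change
4. s -> z, t -> d / V _ V: fires at position(s) 4: amazatbapo
surface: amazatbapo

cell CASE=du, RANK=ol, ASPECT=ak, POLE=gu:
underlying: amas-na-e-ap-ib
1. o -> e, u -> i / F C0 _: no change
2. e -> o, i -> u / B C0 _: fires at position(s) 7, 10: amasnaoapub
3. b -> p, v -> f, z -> s / _ #: fires at position(s) 11: amasnaoapup
4. s -> z, t -> d / V _ V: no change
surface: amasnaoapup


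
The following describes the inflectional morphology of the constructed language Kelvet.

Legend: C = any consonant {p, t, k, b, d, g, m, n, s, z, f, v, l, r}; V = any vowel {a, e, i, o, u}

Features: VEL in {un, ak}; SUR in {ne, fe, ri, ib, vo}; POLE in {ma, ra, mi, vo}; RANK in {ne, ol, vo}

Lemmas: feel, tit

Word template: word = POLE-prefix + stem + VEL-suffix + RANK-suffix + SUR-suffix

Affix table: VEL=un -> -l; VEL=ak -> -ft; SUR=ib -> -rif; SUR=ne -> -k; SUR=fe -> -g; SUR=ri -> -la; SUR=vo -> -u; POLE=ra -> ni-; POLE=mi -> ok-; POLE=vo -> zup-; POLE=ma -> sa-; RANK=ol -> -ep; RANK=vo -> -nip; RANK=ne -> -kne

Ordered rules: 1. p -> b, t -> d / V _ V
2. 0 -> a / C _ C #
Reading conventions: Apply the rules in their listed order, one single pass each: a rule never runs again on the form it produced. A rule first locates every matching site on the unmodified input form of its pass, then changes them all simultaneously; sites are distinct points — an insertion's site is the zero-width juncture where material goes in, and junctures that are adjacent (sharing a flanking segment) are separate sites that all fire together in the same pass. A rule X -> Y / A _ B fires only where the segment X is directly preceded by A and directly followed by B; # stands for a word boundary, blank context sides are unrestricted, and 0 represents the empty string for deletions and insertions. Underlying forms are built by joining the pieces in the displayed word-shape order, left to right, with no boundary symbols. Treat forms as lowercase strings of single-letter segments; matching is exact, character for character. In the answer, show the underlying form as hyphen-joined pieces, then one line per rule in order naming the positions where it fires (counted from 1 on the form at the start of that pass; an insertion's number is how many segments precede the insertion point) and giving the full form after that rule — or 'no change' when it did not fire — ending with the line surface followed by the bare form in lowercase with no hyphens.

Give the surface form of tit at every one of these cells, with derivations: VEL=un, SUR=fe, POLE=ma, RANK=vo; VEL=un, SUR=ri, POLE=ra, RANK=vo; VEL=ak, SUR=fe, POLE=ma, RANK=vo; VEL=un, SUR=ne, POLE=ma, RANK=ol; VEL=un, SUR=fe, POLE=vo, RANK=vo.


cell VEL=un, SUR=fe, POLE=ma, RANK=vo:
underlying: sa-tit-l-nip-g
1. p -> b, t -> d / V _ V: fires at position(s) 3: saditlnipg
2. 0 -> a / C _ C #: inserts after position(s) 9: saditlnipag
surface: saditlnipag

cell VEL=un, SUR=ri, POLE=ra, RANK=vo:
underlying: ni-tit-l-nip-la
1. p -> b, t -> d / V _ V: fires at position(s) 3: niditlnipla
2. 0 -> a / C _ C #: no change
surface: niditlnipla

cell VEL=ak, SUR=fe, POLE=ma, RANK=vo:
underlying: sa-tit-ft-nip-g
1. p -> b, t -> d / V _ V: fires at position(s) 3: saditftnipg
2. 0 -> a / C _ C #: inserts after position(s) 10: saditftnipag
surface: saditftnipag

cell VEL=un, SUR=ne, POLE=ma, RANK=ol:
underlying: sa-tit-l-ep-k
1. p -> b, t -> d / V _ V: fires at position(s) 3: saditlepk
2. 0 -> a / C _ C #: inserts after position(s) 8: saditlepak
surface: saditlepak

cell VEL=un, SUR=fe, POLE=vo, RANK=vo:
underlying: zup-tit-l-nip-g
1. p -> b, t -> d / V _ V: no change
2. 0 -> a / C _ C #: inserts after position(s) 10: zuptitlnipag
surface: zuptitlnipag


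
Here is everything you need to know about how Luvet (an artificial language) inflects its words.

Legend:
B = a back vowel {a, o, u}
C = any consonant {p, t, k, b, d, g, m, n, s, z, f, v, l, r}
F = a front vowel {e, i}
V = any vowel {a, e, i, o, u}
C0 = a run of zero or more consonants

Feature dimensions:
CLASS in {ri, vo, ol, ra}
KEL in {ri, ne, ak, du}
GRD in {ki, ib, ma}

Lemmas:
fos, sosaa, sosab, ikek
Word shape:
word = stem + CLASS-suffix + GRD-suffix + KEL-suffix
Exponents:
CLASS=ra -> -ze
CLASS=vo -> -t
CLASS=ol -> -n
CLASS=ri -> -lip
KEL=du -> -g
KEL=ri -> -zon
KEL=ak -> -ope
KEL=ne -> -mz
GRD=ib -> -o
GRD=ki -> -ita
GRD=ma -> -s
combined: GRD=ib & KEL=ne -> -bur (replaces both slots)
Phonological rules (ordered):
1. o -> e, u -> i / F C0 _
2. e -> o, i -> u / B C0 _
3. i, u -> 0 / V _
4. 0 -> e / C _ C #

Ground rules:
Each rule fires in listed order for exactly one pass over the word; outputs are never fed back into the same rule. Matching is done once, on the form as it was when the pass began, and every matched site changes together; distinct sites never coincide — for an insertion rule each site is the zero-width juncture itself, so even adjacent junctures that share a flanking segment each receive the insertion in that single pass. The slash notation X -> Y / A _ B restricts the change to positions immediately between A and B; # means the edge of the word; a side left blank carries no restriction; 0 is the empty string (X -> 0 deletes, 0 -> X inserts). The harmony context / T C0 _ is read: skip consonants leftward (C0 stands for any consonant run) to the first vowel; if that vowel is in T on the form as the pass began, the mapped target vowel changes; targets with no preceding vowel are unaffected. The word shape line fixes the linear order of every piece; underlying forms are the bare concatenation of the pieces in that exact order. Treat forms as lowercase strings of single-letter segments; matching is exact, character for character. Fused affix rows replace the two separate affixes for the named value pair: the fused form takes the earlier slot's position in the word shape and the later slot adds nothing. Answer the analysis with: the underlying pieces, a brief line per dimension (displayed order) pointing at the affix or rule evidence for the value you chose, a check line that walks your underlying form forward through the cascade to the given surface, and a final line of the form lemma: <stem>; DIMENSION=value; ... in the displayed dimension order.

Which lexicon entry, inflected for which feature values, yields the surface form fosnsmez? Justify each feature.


underlying: fos-n-s-mz
CLASS=ol - signalled by the affix -n
KEL=ne - signalled by the affix -mz
GRD=ma - signalled by the affix -s
check: fosnsmz -> fosnsmz -> fosnsmz -> fosnsmz -> fosnsmez
lemma: fos; CLASS=ol; KEL=ne; GRD=ma


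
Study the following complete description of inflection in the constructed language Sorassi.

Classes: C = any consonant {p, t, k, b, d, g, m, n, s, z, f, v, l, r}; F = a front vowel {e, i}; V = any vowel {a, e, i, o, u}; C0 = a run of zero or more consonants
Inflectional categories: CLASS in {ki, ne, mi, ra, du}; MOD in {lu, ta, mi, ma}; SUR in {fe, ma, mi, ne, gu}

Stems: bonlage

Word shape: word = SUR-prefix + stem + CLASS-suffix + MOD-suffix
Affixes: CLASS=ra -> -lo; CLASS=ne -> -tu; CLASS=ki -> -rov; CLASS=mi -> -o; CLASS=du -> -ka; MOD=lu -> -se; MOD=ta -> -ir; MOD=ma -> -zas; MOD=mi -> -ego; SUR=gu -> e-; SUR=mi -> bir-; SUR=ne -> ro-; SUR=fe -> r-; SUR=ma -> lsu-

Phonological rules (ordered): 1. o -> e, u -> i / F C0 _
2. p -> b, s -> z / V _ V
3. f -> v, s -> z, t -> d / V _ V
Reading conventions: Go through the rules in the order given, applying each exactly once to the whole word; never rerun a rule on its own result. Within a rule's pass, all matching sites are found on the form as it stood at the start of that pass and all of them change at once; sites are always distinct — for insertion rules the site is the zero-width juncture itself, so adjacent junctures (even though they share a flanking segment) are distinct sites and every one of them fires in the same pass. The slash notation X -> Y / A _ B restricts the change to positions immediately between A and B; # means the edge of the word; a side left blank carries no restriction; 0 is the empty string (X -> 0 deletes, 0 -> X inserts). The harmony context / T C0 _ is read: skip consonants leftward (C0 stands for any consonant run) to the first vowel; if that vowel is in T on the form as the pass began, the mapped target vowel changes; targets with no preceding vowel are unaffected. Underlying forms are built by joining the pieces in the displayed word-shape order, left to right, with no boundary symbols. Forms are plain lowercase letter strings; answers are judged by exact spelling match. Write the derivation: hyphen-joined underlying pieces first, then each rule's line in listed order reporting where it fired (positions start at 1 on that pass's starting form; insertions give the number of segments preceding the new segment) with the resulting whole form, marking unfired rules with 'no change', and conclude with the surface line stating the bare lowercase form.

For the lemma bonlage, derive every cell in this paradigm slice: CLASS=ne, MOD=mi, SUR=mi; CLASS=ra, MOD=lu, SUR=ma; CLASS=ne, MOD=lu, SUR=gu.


cell CLASS=ne, MOD=mi, SUR=mi:
underlying: bir-bonlage-tu-ego
1. o -> e, u -> i / F C0 _: fires at position(s) 5, 12, 15: birbenlagetiege
2. p -> b, s -> z / V _ V: no change
3. f -> v, s -> z, t -> d / V _ V: fires at position(s) 11: birbenlagediege
surface: birbenlagediege

cell CLASS=ra, MOD=lu, SUR=ma:
underlying: lsu-bonlage-lo-se
1. o -> e, u -> i / F C0 _: fires at position(s) 12: lsubonlagelese
2. p -> b, s -> z / V _ V: fires at position(s) 13: lsubonlageleze
3. f -> v, s -> z, t -> d / V _ V: no change
surface: lsubonlageleze

cell CLASS=ne, MOD=lu, SUR=gu:
underlying: e-bonlage-tu-se
1. o -> e, u -> i / F C0 _: fires at position(s) 3, 10: ebenlagetise
2. p -> b, s -> z / V _ V: fires at position(s) 11: ebenlagetize
3. f -> v, s -> z, t -> d / V _ V: fires at position(s) 9: ebenlagedize
surface: ebenlagedize


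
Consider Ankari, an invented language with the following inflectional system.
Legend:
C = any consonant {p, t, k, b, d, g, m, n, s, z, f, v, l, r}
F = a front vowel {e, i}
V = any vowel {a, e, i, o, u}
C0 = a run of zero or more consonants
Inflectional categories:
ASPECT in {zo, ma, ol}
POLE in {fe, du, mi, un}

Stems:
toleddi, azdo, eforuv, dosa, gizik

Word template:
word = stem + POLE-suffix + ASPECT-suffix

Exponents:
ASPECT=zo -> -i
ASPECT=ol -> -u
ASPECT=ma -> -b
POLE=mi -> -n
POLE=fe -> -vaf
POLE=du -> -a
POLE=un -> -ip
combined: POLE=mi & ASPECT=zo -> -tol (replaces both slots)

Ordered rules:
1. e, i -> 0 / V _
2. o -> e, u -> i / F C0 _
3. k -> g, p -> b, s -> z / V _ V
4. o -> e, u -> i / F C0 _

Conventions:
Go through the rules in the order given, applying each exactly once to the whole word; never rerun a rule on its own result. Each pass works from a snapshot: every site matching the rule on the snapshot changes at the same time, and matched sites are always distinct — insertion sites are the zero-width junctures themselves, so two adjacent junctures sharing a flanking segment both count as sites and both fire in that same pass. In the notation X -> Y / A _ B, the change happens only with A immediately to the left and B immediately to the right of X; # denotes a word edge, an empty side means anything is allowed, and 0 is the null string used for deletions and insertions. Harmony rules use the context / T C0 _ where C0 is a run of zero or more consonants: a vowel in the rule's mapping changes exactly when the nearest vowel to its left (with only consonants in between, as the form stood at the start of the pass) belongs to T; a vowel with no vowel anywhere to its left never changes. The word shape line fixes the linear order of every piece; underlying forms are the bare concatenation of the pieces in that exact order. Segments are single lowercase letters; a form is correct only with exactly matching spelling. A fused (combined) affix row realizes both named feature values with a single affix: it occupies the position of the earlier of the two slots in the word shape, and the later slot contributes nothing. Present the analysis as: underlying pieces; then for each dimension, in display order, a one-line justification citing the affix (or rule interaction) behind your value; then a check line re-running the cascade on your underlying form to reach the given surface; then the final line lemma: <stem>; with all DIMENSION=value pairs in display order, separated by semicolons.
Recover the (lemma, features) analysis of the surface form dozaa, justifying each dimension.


underlying: dosa-a-i
ASPECT=zo - signalled by the affix -i
POLE=du - signalled by the affix -a
check: dosaai -> dosaa -> dosaa -> dozaa -> dozaa
lemma: dosa; ASPECT=zo; POLE=du


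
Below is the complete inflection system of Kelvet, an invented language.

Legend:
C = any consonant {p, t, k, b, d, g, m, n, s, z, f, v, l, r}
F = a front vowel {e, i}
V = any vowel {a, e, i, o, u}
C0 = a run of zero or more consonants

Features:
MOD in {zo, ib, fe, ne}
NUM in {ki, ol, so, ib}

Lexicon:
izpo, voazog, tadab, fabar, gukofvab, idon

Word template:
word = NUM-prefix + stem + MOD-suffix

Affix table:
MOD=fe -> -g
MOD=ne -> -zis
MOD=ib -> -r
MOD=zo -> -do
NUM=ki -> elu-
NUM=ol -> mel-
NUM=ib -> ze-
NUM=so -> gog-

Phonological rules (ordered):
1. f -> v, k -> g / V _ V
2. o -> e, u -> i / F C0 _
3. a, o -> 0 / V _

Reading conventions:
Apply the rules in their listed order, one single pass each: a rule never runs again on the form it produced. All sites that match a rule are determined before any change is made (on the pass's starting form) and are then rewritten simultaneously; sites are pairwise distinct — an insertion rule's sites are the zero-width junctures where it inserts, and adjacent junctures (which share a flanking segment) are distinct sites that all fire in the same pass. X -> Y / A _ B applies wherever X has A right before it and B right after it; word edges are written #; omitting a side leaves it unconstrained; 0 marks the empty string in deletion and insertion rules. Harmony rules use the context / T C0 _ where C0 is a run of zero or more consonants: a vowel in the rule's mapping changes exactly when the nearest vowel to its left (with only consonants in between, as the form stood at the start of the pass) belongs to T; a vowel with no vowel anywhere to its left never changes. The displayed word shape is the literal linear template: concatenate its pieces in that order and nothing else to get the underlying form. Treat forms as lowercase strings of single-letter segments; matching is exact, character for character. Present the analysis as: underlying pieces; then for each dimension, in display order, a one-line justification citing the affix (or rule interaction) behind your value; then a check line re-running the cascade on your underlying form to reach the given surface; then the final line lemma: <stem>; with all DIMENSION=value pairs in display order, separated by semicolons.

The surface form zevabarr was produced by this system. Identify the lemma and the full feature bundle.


underlying: ze-fabar-r
MOD=ib - signalled by the affix -r
NUM=ib - signalled by the affix ze-
check: zefabarr -> zevabarr -> zevabarr -> zevabarr
lemma: fabar; MOD=ib; NUM=ib


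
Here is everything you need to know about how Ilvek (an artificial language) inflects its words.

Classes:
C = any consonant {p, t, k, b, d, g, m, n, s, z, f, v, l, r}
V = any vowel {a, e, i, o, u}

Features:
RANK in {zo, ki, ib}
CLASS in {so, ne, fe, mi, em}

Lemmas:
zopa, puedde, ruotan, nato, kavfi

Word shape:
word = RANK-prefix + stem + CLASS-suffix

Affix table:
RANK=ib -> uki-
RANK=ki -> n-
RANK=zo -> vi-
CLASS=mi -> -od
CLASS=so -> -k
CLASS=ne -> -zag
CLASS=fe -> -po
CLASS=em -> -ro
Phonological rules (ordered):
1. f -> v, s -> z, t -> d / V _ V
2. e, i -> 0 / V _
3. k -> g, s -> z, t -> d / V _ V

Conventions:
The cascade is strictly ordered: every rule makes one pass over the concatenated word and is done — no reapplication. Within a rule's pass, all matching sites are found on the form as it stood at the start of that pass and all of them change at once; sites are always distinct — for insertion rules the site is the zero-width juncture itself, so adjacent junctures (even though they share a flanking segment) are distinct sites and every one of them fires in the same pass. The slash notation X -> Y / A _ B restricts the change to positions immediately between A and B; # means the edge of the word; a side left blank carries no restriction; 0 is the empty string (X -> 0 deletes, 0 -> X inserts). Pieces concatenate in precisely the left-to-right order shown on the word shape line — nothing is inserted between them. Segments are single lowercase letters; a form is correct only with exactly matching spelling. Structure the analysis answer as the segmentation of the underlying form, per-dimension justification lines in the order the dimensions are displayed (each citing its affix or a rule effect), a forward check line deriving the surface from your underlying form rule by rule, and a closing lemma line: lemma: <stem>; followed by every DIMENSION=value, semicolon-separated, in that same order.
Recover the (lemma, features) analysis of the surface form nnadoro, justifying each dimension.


underlying: n-nato-ro
RANK=ki - signalled by the affix n-
CLASS=em - signalled by the affix -ro
check: nnatoro -> nnadoro -> nnadoro -> nnadoro
lemma: nato; RANK=ki; CLASS=em


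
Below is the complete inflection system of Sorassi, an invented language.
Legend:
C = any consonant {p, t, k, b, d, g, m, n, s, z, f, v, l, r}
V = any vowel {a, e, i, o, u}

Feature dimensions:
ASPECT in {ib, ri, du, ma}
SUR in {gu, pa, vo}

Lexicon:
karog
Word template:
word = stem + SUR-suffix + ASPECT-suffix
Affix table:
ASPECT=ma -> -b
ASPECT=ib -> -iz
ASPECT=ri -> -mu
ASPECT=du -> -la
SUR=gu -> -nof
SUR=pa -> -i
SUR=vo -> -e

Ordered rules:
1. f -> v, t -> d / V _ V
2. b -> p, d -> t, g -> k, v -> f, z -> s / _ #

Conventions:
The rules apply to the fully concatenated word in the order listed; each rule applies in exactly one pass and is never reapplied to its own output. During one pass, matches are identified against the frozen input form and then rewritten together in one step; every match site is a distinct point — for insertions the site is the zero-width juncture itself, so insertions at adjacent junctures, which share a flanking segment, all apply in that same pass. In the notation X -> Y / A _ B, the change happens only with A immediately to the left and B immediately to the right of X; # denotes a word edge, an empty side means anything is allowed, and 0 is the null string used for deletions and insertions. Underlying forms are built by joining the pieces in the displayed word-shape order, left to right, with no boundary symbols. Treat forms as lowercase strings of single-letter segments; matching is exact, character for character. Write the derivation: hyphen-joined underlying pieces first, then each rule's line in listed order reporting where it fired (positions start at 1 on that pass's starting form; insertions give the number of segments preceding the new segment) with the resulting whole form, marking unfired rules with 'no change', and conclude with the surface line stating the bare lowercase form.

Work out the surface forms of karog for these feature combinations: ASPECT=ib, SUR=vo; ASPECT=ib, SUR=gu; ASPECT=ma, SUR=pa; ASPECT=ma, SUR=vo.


cell ASPECT=ib, SUR=vo:
underlying: karog-e-iz
1. f -> v, t -> d / V _ V: no change
2. b -> p, d -> t, g -> k, v -> f, z -> s / _ #: fires at position(s) 8: karogeis
surface: karogeis

cell ASPECT=ib, SUR=gu:
underlying: karog-nof-iz
1. f -> v, t -> d / V _ V: fires at position(s) 8: karognoviz
2. b -> p, d -> t, g -> k, v -> f, z -> s / _ #: fires at position(s) 10: karognovis
surface: karognovis

cell ASPECT=ma, SUR=pa:
underlying: karog-i-b
1. f -> v, t -> d / V _ V: no change
2. b -> p, d -> t, g -> k, v -> f, z -> s / _ #: fires at position(s) 7: karogip
surface: karogip

cell ASPECT=ma, SUR=vo:
underlying: karog-e-b
1. f -> v, t -> d / V _ V: no change
2. b -> p, d -> t, g -> k, v -> f, z -> s / _ #: fires at position(s) 7: karogep
surface: karogep


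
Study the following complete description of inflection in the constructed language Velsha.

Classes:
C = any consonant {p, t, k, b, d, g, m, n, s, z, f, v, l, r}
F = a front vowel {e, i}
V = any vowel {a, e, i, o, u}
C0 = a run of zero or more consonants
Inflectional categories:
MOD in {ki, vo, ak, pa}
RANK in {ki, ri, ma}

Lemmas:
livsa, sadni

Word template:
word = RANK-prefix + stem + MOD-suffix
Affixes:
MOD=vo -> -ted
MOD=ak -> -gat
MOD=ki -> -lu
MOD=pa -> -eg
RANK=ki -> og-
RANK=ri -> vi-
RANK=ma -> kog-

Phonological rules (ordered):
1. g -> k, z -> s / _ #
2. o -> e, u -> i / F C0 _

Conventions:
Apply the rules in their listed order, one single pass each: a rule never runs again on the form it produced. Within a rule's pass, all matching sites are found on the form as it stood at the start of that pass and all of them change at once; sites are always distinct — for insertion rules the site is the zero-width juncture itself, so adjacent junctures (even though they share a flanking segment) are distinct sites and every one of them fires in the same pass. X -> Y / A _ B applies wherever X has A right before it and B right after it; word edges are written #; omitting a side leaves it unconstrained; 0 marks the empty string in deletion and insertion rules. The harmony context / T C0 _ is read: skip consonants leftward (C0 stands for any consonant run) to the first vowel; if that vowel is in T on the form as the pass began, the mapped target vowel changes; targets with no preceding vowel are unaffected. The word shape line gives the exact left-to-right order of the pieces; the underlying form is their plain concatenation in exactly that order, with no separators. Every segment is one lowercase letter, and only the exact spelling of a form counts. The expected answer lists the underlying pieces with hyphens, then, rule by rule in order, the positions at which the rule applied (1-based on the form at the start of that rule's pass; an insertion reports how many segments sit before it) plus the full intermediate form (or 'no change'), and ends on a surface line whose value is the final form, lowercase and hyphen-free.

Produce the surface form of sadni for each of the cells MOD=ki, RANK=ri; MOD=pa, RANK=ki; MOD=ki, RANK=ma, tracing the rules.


cell MOD=ki, RANK=ri:
underlying: vi-sadni-lu
1. g -> k, z -> s / _ #: no change
2. o -> e, u -> i / F C0 _: fires at position(s) 9: visadnili
surface: visadnili

cell MOD=pa, RANK=ki:
underlying: og-sadni-eg
1. g -> k, z -> s / _ #: fires at position(s) 9: ogsadniek
2. o -> e, u -> i / F C0 _: no change
surface: ogsadniek

cell MOD=ki, RANK=ma:
underlying: kog-sadni-lu
1. g -> k, z -> s / _ #: no change
2. o -> e, u -> i / F C0 _: fires at position(s) 10: kogsadnili
surface: kogsadnili


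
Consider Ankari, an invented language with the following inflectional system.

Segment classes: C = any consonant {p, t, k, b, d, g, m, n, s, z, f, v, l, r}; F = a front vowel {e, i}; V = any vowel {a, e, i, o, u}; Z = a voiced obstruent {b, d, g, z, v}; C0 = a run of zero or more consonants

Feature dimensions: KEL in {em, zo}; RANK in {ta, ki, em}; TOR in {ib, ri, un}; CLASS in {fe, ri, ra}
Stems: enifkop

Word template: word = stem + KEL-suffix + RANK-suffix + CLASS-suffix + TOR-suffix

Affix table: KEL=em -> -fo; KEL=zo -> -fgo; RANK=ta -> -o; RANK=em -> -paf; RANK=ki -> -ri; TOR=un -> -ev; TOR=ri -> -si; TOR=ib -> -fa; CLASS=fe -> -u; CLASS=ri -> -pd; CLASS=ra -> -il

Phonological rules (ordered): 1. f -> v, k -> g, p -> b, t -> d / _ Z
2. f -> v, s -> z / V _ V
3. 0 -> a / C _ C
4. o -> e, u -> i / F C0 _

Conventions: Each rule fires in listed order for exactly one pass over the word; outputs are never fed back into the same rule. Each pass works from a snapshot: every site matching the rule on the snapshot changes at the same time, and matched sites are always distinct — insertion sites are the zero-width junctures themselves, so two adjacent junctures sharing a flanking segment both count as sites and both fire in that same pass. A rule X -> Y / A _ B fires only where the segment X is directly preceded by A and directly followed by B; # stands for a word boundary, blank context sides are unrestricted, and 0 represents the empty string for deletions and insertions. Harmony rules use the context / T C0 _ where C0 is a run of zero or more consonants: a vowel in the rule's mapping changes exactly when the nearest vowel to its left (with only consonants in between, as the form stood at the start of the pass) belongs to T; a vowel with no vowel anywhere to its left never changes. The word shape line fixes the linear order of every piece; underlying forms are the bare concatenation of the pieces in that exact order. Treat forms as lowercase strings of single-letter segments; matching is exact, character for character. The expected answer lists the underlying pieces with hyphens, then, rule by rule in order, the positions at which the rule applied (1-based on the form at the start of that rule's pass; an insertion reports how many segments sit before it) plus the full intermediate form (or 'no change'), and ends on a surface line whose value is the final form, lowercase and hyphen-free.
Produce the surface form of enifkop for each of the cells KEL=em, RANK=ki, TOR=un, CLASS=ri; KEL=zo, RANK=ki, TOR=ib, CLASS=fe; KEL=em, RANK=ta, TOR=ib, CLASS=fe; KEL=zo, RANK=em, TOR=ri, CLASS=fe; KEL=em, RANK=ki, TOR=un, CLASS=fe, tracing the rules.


cell KEL=em, RANK=ki, TOR=un, CLASS=ri:
underlying: enifkop-fo-ri-pd-ev
1. f -> v, k -> g, p -> b, t -> d / _ Z: fires at position(s) 12: enifkopforibdev
2. f -> v, s -> z / V _ V: no change
3. 0 -> a / C _ C: inserts after position(s) 4, 7, 12: enifakopaforibadev
4. o -> e, u -> i / F C0 _: no change
surface: enifakopaforibadev

cell KEL=zo, RANK=ki, TOR=ib, CLASS=fe:
underlying: enifkop-fgo-ri-u-fa
1. f -> v, k -> g, p -> b, t -> d / _ Z: fires at position(s) 8: enifkopvgoriufa
2. f -> v, s -> z / V _ V: fires at position(s) 14: enifkopvgoriuva
3. 0 -> a / C _ C: inserts after position(s) 4, 7, 8: enifakopavagoriuva
4. o -> e, u -> i / F C0 _: fires at position(s) 16: enifakopavagoriiva
surface: enifakopavagoriiva

cell KEL=em, RANK=ta, TOR=ib, CLASS=fe:
underlying: enifkop-fo-o-u-fa
1. f -> v, k -> g, p -> b, t -> d / _ Z: no change
2. f -> v, s -> z / V _ V: fires at position(s) 12: enifkopfoouva
3. 0 -> a / C _ C: inserts after position(s) 4, 7: enifakopafoouva
4. o -> e, u -> i / F C0 _: no change
surface: enifakopafoouva

cell KEL=zo, RANK=em, TOR=ri, CLASS=fe:
underlying: enifkop-fgo-paf-u-si
1. f -> v, k -> g, p -> b, t -> d / _ Z: fires at position(s) 8: enifkopvgopafusi
2. f -> v, s -> z / V _ V: fires at position(s) 13, 15: enifkopvgopavuzi
3. 0 -> a / C _ C: inserts after position(s) 4, 7, 8: enifakopavagopavuzi
4. o -> e, u -> i / F C0 _: no change
surface: enifakopavagopavuzi

cell KEL=em, RANK=ki, TOR=un, CLASS=fe:
underlying: enifkop-fo-ri-u-ev
1. f -> v, k -> g, p -> b, t -> d / _ Z: no change
2. f -> v, s -> z / V _ V: no change
3. 0 -> a / C _ C: inserts after position(s) 4, 7: enifakopaforiuev
4. o -> e, u -> i / F C0 _: fires at position(s) 14: enifakopaforiiev
surface: enifakopaforiiev
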